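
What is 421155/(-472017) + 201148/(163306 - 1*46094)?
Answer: 77518462/94091933 ≈ 0.82386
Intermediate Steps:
421155/(-472017) + 201148/(163306 - 1*46094) = 421155*(-1/472017) + 201148/(163306 - 46094) = -2865/3211 + 201148/117212 = -2865/3211 + 201148*(1/117212) = -2865/3211 + 50287/29303 = 77518462/94091933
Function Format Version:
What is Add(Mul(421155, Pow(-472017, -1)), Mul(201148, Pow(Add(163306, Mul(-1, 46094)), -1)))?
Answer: Rational(77518462, 94091933) ≈ 0.82386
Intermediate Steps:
Add(Mul(421155, Pow(-472017, -1)), Mul(201148, Pow(Add(163306, Mul(-1, 46094)), -1))) = Add(Mul(421155, Rational(-1, 472017)), Mul(201148, Pow(Add(163306, -46094), -1))) = Add(Rational(-2865, 3211), Mul(201148, Pow(117212, -1))) = Add(Rational(-2865, 3211), Mul(201148, Rational(1, 117212))) = Add(Rational(-2865, 3211), Rational(50287, 29303)) = Rational(77518462, 94091933)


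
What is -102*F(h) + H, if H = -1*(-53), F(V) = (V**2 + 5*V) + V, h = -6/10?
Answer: 9587/25 ≈ 383.48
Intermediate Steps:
h = -3/5 (h = -6*1/10 = -3/5 ≈ -0.60000)
F(V) = V**2 + 6*V
H = 53
-102*F(h) + H = -(-306)*(6 - 3/5)/5 + 53 = -(-306)*27/(5*5) + 53 = -102*(-81/25) + 53 = 8262/25 + 53 = 9587/25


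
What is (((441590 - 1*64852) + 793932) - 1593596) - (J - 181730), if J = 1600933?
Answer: -1842129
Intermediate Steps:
(((441590 - 1*64852) + 793932) - 1593596) - (J - 181730) = (((441590 - 1*64852) + 793932) - 1593596) - (1600933 - 181730) = (((441590 - 64852) + 793932) - 1593596) - 1*1419203 = ((376738 + 793932) - 1593596) - 1419203 = (1170670 - 1593596) - 1419203 = -422926 - 1419203 = -1842129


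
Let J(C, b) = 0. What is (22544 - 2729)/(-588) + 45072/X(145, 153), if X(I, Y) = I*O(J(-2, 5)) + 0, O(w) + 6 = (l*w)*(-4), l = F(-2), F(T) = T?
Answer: -2430077/28420 ≈ -85.506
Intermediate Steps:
l = -2
O(w) = -6 + 8*w (O(w) = -6 - 2*w*(-4) = -6 + 8*w)
X(I, Y) = -6*I (X(I, Y) = I*(-6 + 8*0) + 0 = I*(-6 + 0) + 0 = I*(-6) + 0 = -6*I + 0 = -6*I)
(22544 - 2729)/(-588) + 45072/X(145, 153) = (22544 - 2729)/(-588) + 45072/((-6*145)) = 19815*(-1/588) + 45072/(-870) = -6605/196 + 45072*(-1/870) = -6605/196 - 7512/145 = -2430077/28420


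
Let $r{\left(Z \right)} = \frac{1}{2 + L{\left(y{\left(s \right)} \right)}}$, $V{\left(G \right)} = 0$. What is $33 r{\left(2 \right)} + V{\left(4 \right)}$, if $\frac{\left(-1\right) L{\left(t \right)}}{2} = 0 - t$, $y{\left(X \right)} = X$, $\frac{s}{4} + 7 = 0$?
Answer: $- \frac{11}{18} \approx -0.61111$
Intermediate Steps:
$s = -28$ ($s = -28 + 4 \cdot 0 = -28 + 0 = -28$)
$L{\left(t \right)} = 2 t$ ($L{\left(t \right)} = - 2 \left(0 - t\right) = - 2 \left(- t\right) = 2 t$)
$r{\left(Z \right)} = - \frac{1}{54}$ ($r{\left(Z \right)} = \frac{1}{2 + 2 \left(-28\right)} = \frac{1}{2 - 56} = \frac{1}{-54} = - \frac{1}{54}$)
$33 r{\left(2 \right)} + V{\left(4 \right)} = 33 \left(- \frac{1}{54}\right) + 0 = - \frac{11}{18} + 0 = - \frac{11}{18}$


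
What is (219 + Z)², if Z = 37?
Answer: 65536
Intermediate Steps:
(219 + Z)² = (219 + 37)² = 256² = 65536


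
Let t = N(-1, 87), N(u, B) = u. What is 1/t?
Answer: -1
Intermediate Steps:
t = -1
1/t = 1/(-1) = -1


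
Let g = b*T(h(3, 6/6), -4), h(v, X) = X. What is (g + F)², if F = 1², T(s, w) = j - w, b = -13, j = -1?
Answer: 1444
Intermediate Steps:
T(s, w) = -1 - w
F = 1
g = -39 (g = -13*(-1 - 1*(-4)) = -13*(-1 + 4) = -13*3 = -39)
(g + F)² = (-39 + 1)² = (-38)² = 1444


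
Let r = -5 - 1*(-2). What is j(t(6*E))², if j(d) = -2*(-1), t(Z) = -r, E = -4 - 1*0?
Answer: 4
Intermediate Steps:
r = -3 (r = -5 + 2 = -3)
E = -4 (E = -4 + 0 = -4)
t(Z) = 3 (t(Z) = -1*(-3) = 3)
j(d) = 2
j(t(6*E))² = 2² = 4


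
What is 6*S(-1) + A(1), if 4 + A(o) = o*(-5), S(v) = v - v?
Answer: -9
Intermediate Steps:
S(v) = 0
A(o) = -4 - 5*o (A(o) = -4 + o*(-5) = -4 - 5*o)
6*S(-1) + A(1) = 6*0 + (-4 - 5*1) = 0 + (-4 - 5) = 0 - 9 = -9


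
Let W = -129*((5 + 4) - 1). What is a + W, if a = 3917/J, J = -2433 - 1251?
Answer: -3805805/3684 ≈ -1033.1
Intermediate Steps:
J = -3684
W = -1032 (W = -129*(9 - 1) = -129*8 = -1032)
a = -3917/3684 (a = 3917/(-3684) = 3917*(-1/3684) = -3917/3684 ≈ -1.0632)
a + W = -3917/3684 - 1032 = -3805805/3684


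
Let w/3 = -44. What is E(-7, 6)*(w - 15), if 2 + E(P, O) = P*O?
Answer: 6468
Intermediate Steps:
w = -132 (w = 3*(-44) = -132)
E(P, O) = -2 + O*P (E(P, O) = -2 + P*O = -2 + O*P)
E(-7, 6)*(w - 15) = (-2 + 6*(-7))*(-132 - 15) = (-2 - 42)*(-147) = -44*(-147) = 6468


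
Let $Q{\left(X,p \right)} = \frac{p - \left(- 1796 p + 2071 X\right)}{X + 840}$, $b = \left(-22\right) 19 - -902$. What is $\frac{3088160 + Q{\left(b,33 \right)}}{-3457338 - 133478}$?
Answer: $- \frac{4087780777}{4754240384} \approx -0.85982$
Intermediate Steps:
$b = 484$ ($b = -418 + 902 = 484$)
$Q{\left(X,p \right)} = \frac{- 2071 X + 1797 p}{840 + X}$
$\frac{3088160 + Q{\left(b,33 \right)}}{-3457338 - 133478} = \frac{3088160 + \frac{\left(-2071\right) 484 + 1797 \cdot 33}{840 + 484}}{-3457338 - 133478} = \frac{3088160 + \frac{-1002364 + 59301}{1324}}{-3590816} = \left(3088160 + \frac{1}{1324} \left(-943063\right)\right) \left(- \frac{1}{3590816}\right) = \left(3088160 - \frac{943063}{1324}\right) \left(- \frac{1}{3590816}\right) = \frac{4087780777}{1324} \left(- \frac{1}{3590816}\right) = - \frac{4087780777}{4754240384}$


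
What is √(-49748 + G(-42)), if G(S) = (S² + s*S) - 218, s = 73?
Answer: 2*I*√12817 ≈ 226.42*I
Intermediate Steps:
G(S) = -218 + S² + 73*S (G(S) = (S² + 73*S) - 218 = -218 + S² + 73*S)
√(-49748 + G(-42)) = √(-49748 + (-218 + (-42)² + 73*(-42))) = √(-49748 + (-218 + 1764 - 3066)) = √(-49748 - 1520) = √(-51268) = 2*I*√12817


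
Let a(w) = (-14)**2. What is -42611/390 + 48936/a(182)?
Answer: 2683321/19110 ≈ 140.41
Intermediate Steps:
a(w) = 196
-42611/390 + 48936/a(182) = -42611/390 + 48936/196 = -42611*1/390 + 48936*(1/196) = -42611/390 + 12234/49 = 2683321/19110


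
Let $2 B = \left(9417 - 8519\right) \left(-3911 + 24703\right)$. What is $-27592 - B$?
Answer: $-9363200$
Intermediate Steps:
$B = 9335608$ ($B = \frac{\left(9417 - 8519\right) \left(-3911 + 24703\right)}{2} = \frac{898 \cdot 20792}{2} = \frac{1}{2} \cdot 18671216 = 9335608$)
$-27592 - B = -27592 - 9335608 = -9363200$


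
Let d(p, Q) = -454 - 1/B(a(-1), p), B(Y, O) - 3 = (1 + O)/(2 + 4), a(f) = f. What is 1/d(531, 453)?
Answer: -275/124853 ≈ -0.0022026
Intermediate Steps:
B(Y, O) = 19/6 + O/6 (B(Y, O) = 3 + (1 + O)/(2 + 4) = 3 + (1 + O)/6 = 3 + (1 + O)*(⅙) = 3 + (⅙ + O/6) = 19/6 + O/6)
d(p, Q) = -454 - 1/(19/6 + p/6)
1/d(531, 453) = 1/(2*(-4316 - 227*531)/(19 + 531)) = 1/(2*(-4316 - 120537)/550) = 1/(2*(1/550)*(-124853)) = 1/(-124853/275) = -275/124853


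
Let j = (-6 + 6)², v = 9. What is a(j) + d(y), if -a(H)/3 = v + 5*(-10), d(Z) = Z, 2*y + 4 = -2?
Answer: 120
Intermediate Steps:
y = -3 (y = -2 + (½)*(-2) = -2 - 1 = -3)
j = 0 (j = 0² = 0)
a(H) = 123 (a(H) = -3*(9 + 5*(-10)) = -3*(9 - 50) = -3*(-41) = 123)
a(j) + d(y) = 123 - 3 = 120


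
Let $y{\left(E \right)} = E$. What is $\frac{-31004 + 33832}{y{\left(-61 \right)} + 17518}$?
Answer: $\frac{2828}{17457} \approx 0.162$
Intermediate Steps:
$\frac{-31004 + 33832}{y{\left(-61 \right)} + 17518} = \frac{-31004 + 33832}{-61 + 17518} = \frac{2828}{17457}$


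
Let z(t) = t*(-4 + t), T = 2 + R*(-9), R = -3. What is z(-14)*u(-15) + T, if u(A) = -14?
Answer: -3499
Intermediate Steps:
T = 29 (T = 2 - 3*(-9) = 2 + 27 = 29)
z(-14)*u(-15) + T = -14*(-4 - 14)*(-14) + 29 = -14*(-18)*(-14) + 29 = 252*(-14) + 29 = -3528 + 29 = -3499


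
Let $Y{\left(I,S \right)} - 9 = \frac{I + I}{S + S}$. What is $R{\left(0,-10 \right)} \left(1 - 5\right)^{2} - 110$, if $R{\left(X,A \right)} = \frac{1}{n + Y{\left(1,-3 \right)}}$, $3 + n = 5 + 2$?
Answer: $- \frac{2066}{19} \approx -108.74$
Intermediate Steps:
$Y{\left(I,S \right)} = 9 + \frac{I}{S}$ ($Y{\left(I,S \right)} = 9 + \frac{I + I}{S + S} = 9 + \frac{2 I}{2 S} = 9 + 2 I \frac{1}{2 S} = 9 + \frac{I}{S}$)
$n = 4$ ($n = -3 + \left(5 + 2\right) = -3 + 7 = 4$)
$R{\left(X,A \right)} = \frac{3}{38}$ ($R{\left(X,A \right)} = \frac{1}{4 + \left(9 + 1 \frac{1}{-3}\right)} = \frac{1}{4 + \left(9 + 1 \left(- \frac{1}{3}\right)\right)} = \frac{1}{4 + \left(9 - \frac{1}{3}\right)} = \frac{1}{4 + \frac{26}{3}} = \frac{1}{\frac{38}{3}} = \frac{3}{38}$)
$R{\left(0,-10 \right)} \left(1 - 5\right)^{2} - 110 = \frac{3 \left(1 - 5\right)^{2}}{38} - 110 = \frac{3 \left(-4\right)^{2}}{38} - 110 = \frac{3}{38} \cdot 16 - 110 = \frac{24}{19} - 110 = - \frac{2066}{19}$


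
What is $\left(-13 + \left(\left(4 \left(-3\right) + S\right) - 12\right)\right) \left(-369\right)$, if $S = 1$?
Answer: $13284$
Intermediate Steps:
$\left(-13 + \left(\left(4 \left(-3\right) + S\right) - 12\right)\right) \left(-369\right) = \left(-13 + \left(\left(4 \left(-3\right) + 1\right) - 12\right)\right) \left(-369\right) = \left(-13 + \left(\left(-12 + 1\right) - 12\right)\right) \left(-369\right) = \left(-13 - 23\right) \left(-369\right) = \left(-36\right) \left(-369\right) = 13284$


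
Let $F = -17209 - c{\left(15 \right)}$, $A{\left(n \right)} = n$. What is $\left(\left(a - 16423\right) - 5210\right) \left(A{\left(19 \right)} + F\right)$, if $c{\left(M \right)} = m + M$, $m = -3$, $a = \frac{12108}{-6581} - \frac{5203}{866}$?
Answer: $\frac{1060798760597289}{2849573} \approx 3.7227 \cdot 10^{8}$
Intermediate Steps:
$a = - \frac{44726471}{5699146}$ ($a = 12108 \left(- \frac{1}{6581}\right) - \frac{5203}{866} = - \frac{12108}{6581} - \frac{5203}{866} = - \frac{44726471}{5699146} \approx -7.8479$)
$c{\left(M \right)} = -3 + M$
$F = -17221$ ($F = -17209 - \left(-3 + 15\right) = -17209 - 12 = -17221$)
$\left(\left(a - 16423\right) - 5210\right) \left(A{\left(19 \right)} + F\right) = \left(\left(- \frac{44726471}{5699146} - 16423\right) - 5210\right) \left(19 - 17221\right) = \left(\left(- \frac{44726471}{5699146} - 16423\right) - 5210\right) \left(-17202\right) = \left(- \frac{93641801229}{5699146} - 5210\right) \left(-17202\right) = \left(- \frac{123334351889}{5699146}\right) \left(-17202\right) = \frac{1060798760597289}{2849573}$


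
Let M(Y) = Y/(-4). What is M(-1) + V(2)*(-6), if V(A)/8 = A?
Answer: -383/4 ≈ -95.750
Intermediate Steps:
V(A) = 8*A
M(Y) = -Y/4 (M(Y) = Y*(-¼) = -Y/4)
M(-1) + V(2)*(-6) = -¼*(-1) + (8*2)*(-6) = ¼ + 16*(-6) = ¼ - 96 = -383/4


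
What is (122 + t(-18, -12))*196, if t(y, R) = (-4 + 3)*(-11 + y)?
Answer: 29596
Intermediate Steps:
t(y, R) = 11 - y (t(y, R) = -(-11 + y) = 11 - y)
(122 + t(-18, -12))*196 = (122 + (11 - 1*(-18)))*196 = (122 + (11 + 18))*196 = (122 + 29)*196 = 151*196 = 29596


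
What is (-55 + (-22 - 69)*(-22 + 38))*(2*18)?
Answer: -54396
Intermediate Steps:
(-55 + (-22 - 69)*(-22 + 38))*(2*18) = (-55 - 91*16)*36 = (-55 - 1456)*36 = -1511*36 = -54396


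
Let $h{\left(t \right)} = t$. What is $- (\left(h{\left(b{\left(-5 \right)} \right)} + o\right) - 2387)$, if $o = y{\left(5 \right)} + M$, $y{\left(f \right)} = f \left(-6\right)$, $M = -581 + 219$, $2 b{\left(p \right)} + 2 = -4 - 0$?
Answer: $2782$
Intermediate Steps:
$b{\left(p \right)} = -3$ ($b{\left(p \right)} = -1 + \frac{-4 - 0}{2} = -1 + \frac{-4 + 0}{2} = -1 + \frac{1}{2} \left(-4\right) = -1 - 2 = -3$)
$M = -362$
$y{\left(f \right)} = - 6 f$
$o = -392$ ($o = \left(-6\right) 5 - 362 = -30 - 362 = -392$)
$- (\left(h{\left(b{\left(-5 \right)} \right)} + o\right) - 2387) = - (\left(-3 - 392\right) - 2387) = - (-395 - 2387) = \left(-1\right) \left(-2782\right) = 2782$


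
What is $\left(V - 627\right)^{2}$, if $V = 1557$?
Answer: $864900$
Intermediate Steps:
$\left(V - 627\right)^{2} = \left(1557 - 627\right)^{2} = 930^{2} = 864900$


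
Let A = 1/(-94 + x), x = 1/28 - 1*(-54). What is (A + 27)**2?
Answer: 911134225/1252161 ≈ 727.65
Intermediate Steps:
x = 1513/28 (x = 1/28 + 54 = 1513/28 ≈ 54.036)
A = -28/1119 (A = 1/(-94 + 1513/28) = 1/(-1119/28) = -28/1119 ≈ -0.025022)
(A + 27)**2 = (-28/1119 + 27)**2 = (30185/1119)**2 = 911134225/1252161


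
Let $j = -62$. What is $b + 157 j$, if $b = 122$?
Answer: $-9612$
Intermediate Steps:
$b + 157 j = 122 + 157 \left(-62\right) = 122 - 9734 = -9612$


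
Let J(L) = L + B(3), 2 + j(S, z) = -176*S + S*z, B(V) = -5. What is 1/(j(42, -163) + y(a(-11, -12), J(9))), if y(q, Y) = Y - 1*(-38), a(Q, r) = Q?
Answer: -1/14198 ≈ -7.0432e-5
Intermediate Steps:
j(S, z) = -2 - 176*S + S*z (j(S, z) = -2 + (-176*S + S*z) = -2 - 176*S + S*z)
J(L) = -5 + L (J(L) = L - 5 = -5 + L)
y(q, Y) = 38 + Y (y(q, Y) = Y + 38 = 38 + Y)
1/(j(42, -163) + y(a(-11, -12), J(9))) = 1/((-2 - 176*42 + 42*(-163)) + (38 + (-5 + 9))) = 1/((-2 - 7392 - 6846) + (38 + 4)) = 1/(-14240 + 42) = 1/(-14198) = -1/14198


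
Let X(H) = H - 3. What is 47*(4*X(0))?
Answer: -564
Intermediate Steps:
X(H) = -3 + H
47*(4*X(0)) = 47*(4*(-3 + 0)) = 47*(4*(-3)) = 47*(-12) = -564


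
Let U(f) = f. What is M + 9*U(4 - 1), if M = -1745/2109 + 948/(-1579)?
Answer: 85158310/3330111 ≈ 25.572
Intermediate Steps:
M = -4754687/3330111 (M = -1745*1/2109 + 948*(-1/1579) = -1745/2109 - 948/1579 = -4754687/3330111 ≈ -1.4278)
M + 9*U(4 - 1) = -4754687/3330111 + 9*(4 - 1) = -4754687/3330111 + 9*3 = -4754687/3330111 + 27 = 85158310/3330111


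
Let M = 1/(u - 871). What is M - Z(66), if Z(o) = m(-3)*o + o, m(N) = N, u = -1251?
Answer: 280103/2122 ≈ 132.00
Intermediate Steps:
Z(o) = -2*o (Z(o) = -3*o + o = -2*o)
M = -1/2122 (M = 1/(-1251 - 871) = 1/(-2122) = -1/2122 ≈ -0.00047125)
M - Z(66) = -1/2122 - (-2)*66 = -1/2122 - 1*(-132) = -1/2122 + 132 = 280103/2122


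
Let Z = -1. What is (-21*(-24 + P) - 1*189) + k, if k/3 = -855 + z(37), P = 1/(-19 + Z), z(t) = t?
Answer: -42759/20 ≈ -2137.9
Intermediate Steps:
P = -1/20 (P = 1/(-19 - 1) = 1/(-20) = -1/20 ≈ -0.050000)
k = -2454 (k = 3*(-855 + 37) = 3*(-818) = -2454)
(-21*(-24 + P) - 1*189) + k = (-21*(-24 - 1/20) - 1*189) - 2454 = (-21*(-481/20) - 189) - 2454 = (10101/20 - 189) - 2454 = 6321/20 - 2454 = -42759/20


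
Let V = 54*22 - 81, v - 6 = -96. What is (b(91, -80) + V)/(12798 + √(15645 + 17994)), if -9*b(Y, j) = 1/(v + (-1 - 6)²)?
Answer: 193621416/2237987255 - 408484*√33639/60425655885 ≈ 0.085276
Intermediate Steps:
v = -90 (v = 6 - 96 = -90)
b(Y, j) = 1/369 (b(Y, j) = -1/(9*(-90 + (-1 - 6)²)) = -1/(9*(-90 + (-7)²)) = -1/(9*(-90 + 49)) = -⅑/(-41) = -⅑*(-1/41) = 1/369)
V = 1107 (V = 1188 - 81 = 1107)
(b(91, -80) + V)/(12798 + √(15645 + 17994)) = (1/369 + 1107)/(12798 + √(15645 + 17994)) = 408484/(369*(12798 + √33639))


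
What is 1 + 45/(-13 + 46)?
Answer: 26/11 ≈ 2.3636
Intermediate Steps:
1 + 45/(-13 + 46) = 1 + 45/33 = 1 + (1/33)*45 = 1 + 15/11 = 26/11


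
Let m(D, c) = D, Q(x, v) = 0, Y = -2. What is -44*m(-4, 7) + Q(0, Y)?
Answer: 176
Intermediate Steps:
-44*m(-4, 7) + Q(0, Y) = -44*(-4) + 0 = 176 + 0 = 176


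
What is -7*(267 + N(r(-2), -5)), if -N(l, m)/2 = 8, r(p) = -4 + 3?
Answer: -1757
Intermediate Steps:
r(p) = -1
N(l, m) = -16 (N(l, m) = -2*8 = -16)
-7*(267 + N(r(-2), -5)) = -7*(267 - 16) = -7*251 = -1757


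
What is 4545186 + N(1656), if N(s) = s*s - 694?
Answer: 7286828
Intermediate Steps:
N(s) = -694 + s**2 (N(s) = s**2 - 694 = -694 + s**2)
4545186 + N(1656) = 4545186 + (-694 + 1656**2) = 4545186 + (-694 + 2742336) = 4545186 + 2741642 = 7286828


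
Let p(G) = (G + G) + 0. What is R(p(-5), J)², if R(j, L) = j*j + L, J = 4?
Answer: 10816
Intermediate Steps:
p(G) = 2*G (p(G) = 2*G + 0 = 2*G)
R(j, L) = L + j² (R(j, L) = j² + L = L + j²)
R(p(-5), J)² = (4 + (2*(-5))²)² = (4 + (-10)²)² = (4 + 100)² = 104² = 10816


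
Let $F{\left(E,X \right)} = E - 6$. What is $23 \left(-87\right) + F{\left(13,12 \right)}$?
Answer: $-1994$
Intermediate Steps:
$F{\left(E,X \right)} = -6 + E$ ($F{\left(E,X \right)} = E - 6 = -6 + E$)
$23 \left(-87\right) + F{\left(13,12 \right)} = 23 \left(-87\right) + \left(-6 + 13\right) = -2001 + 7 = -1994$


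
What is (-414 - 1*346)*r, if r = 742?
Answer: -563920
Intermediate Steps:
(-414 - 1*346)*r = (-414 - 1*346)*742 = (-414 - 346)*742 = -760*742 = -563920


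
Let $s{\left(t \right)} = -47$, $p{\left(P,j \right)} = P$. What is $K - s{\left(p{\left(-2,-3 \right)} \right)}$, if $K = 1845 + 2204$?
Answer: $4096$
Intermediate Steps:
$K = 4049$
$K - s{\left(p{\left(-2,-3 \right)} \right)} = 4049 - -47 = 4049 + 47 = 4096$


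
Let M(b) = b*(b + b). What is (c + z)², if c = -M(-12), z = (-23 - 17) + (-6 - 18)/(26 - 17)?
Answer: 984064/9 ≈ 1.0934e+5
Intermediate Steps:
M(b) = 2*b² (M(b) = b*(2*b) = 2*b²)
z = -128/3 (z = -40 - 24/9 = -40 - 24*⅑ = -40 - 8/3 = -128/3 ≈ -42.667)
c = -288 (c = -2*(-12)² = -2*144 = -1*288 = -288)
(c + z)² = (-288 - 128/3)² = (-992/3)² = 984064/9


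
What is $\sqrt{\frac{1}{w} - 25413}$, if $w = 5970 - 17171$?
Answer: $\frac{i \sqrt{3188376007814}}{11201} \approx 159.41 i$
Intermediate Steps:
$w = -11201$ ($w = 5970 - 17171 = -11201$)
$\sqrt{\frac{1}{w} - 25413} = \sqrt{\frac{1}{-11201} - 25413} = \sqrt{- \frac{1}{11201} - 25413} = \sqrt{- \frac{284651014}{11201}} = \frac{i \sqrt{3188376007814}}{11201}$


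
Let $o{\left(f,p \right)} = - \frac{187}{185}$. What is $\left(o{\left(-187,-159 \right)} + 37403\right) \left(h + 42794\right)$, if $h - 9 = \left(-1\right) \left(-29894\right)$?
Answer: $\frac{503017295496}{185} \approx 2.719 \cdot 10^{9}$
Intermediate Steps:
$h = 29903$ ($h = 9 - -29894 = 9 + 29894 = 29903$)
$o{\left(f,p \right)} = - \frac{187}{185}$ ($o{\left(f,p \right)} = \left(-187\right) \frac{1}{185} = - \frac{187}{185}$)
$\left(o{\left(-187,-159 \right)} + 37403\right) \left(h + 42794\right) = \left(- \frac{187}{185} + 37403\right) \left(29903 + 42794\right) = \frac{6919368}{185} \cdot 72697 = \frac{503017295496}{185}$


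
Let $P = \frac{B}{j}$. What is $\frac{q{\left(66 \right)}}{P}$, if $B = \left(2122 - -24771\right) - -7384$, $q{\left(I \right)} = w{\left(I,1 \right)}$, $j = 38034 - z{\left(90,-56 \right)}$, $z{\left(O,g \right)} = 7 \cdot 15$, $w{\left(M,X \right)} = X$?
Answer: $\frac{37929}{34277} \approx 1.1065$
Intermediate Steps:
$z{\left(O,g \right)} = 105$
$j = 37929$ ($j = 38034 - 105 = 37929$)
$q{\left(I \right)} = 1$
$B = 34277$ ($B = \left(2122 + 24771\right) + 7384 = 26893 + 7384 = 34277$)
$P = \frac{34277}{37929} \approx 0.90372$
$\frac{q{\left(66 \right)}}{P} = 1 \frac{1}{\frac{34277}{37929}} = 1 \cdot \frac{37929}{34277} = \frac{37929}{34277}$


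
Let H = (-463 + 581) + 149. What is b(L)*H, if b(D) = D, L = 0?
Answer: 0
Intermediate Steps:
H = 267 (H = 118 + 149 = 267)
b(L)*H = 0*267 = 0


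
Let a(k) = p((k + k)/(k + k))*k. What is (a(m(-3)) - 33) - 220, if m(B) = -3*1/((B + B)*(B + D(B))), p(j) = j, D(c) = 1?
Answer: -1013/4 ≈ -253.25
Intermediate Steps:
m(B) = -3/(2*B*(1 + B)) (m(B) = -3*1/((B + 1)*(B + B)) = -3*1/(2*B*(1 + B)) = -3/(2*B*(1 + B)))
a(k) = k (a(k) = ((k + k)/(k + k))*k = ((2*k)/((2*k)))*k = ((2*k)*(1/(2*k)))*k = 1*k = k)
(a(m(-3)) - 33) - 220 = (-3/2/(-3*(1 - 3)) - 33) - 220 = (-3/2*(-⅓)/(-2) - 33) - 220 = (-3/2*(-⅓)*(-½) - 33) - 220 = (-¼ - 33) - 220 = -133/4 - 220 = -1013/4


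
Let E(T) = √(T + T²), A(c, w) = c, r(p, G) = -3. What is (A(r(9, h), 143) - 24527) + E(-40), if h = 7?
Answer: -24530 + 2*√390 ≈ -24491.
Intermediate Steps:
(A(r(9, h), 143) - 24527) + E(-40) = (-3 - 24527) + √(-40*(1 - 40)) = -24530 + √(-40*(-39)) = -24530 + √1560 = -24530 + 2*√390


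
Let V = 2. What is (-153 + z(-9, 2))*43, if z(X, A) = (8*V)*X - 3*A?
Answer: -13029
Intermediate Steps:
z(X, A) = -3*A + 16*X (z(X, A) = (8*2)*X - 3*A = 16*X - 3*A = -3*A + 16*X)
(-153 + z(-9, 2))*43 = (-153 + (-3*2 + 16*(-9)))*43 = (-153 + (-6 - 144))*43 = (-153 - 150)*43 = -303*43 = -13029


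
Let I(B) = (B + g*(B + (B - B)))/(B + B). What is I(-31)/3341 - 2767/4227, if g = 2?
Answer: -18476413/28244814 ≈ -0.65415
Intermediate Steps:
I(B) = 3/2 (I(B) = (B + 2*(B + (B - B)))/(B + B) = (B + 2*(B + 0))/((2*B)) = (B + 2*B)*(1/(2*B)) = (3*B)*(1/(2*B)) = 3/2)
I(-31)/3341 - 2767/4227 = (3/2)/3341 - 2767/4227 = (3/2)*(1/3341) - 2767*1/4227 = 3/6682 - 2767/4227 = -18476413/28244814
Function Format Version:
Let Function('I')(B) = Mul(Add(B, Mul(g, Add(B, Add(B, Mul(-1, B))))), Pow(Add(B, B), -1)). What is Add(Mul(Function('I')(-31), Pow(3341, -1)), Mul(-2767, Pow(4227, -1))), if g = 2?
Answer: Rational(-18476413, 28244814) ≈ -0.65415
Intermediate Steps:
Function('I')(B) = Rational(3, 2) (Function('I')(B) = Mul(Add(B, Mul(2, Add(B, Add(B, Mul(-1, B))))), Pow(Add(B, B), -1)) = Mul(Add(B, Mul(2, Add(B, 0))), Pow(Mul(2, B), -1)) = Mul(Add(B, Mul(2, B)), Mul(Rational(1, 2), Pow(B, -1))) = Mul(Mul(3, B), Mul(Rational(1, 2), Pow(B, -1))) = Rational(3, 2))
Add(Mul(Function('I')(-31), Pow(3341, -1)), Mul(-2767, Pow(4227, -1))) = Add(Mul(Rational(3, 2), Pow(3341, -1)), Mul(-2767, Pow(4227, -1))) = Add(Mul(Rational(3, 2), Rational(1, 3341)), Mul(-2767, Rational(1, 4227))) = Add(Rational(3, 6682), Rational(-2767, 4227)) = Rational(-18476413, 28244814)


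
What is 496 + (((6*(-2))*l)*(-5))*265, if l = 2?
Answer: 32296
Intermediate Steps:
496 + (((6*(-2))*l)*(-5))*265 = 496 + (((6*(-2))*2)*(-5))*265 = 496 + (-12*2*(-5))*265 = 496 - 24*(-5)*265 = 496 + 120*265 = 496 + 31800 = 32296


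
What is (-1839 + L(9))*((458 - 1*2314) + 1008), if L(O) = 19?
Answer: 1543360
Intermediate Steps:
(-1839 + L(9))*((458 - 1*2314) + 1008) = (-1839 + 19)*((458 - 1*2314) + 1008) = -1820*((458 - 2314) + 1008) = -1820*(-1856 + 1008) = -1820*(-848) = 1543360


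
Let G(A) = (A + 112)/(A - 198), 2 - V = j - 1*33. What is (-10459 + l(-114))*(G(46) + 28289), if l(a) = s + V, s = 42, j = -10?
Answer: -5574651805/19 ≈ -2.9340e+8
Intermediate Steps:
V = 45 (V = 2 - (-10 - 1*33) = 2 - (-10 - 33) = 2 - 1*(-43) = 2 + 43 = 45)
G(A) = (112 + A)/(-198 + A)
l(a) = 87 (l(a) = 42 + 45 = 87)
(-10459 + l(-114))*(G(46) + 28289) = (-10459 + 87)*((112 + 46)/(-198 + 46) + 28289) = -10372*(158/(-152) + 28289) = -10372*(-1/152*158 + 28289) = -10372*(-79/76 + 28289) = -10372*2149885/76 = -5574651805/19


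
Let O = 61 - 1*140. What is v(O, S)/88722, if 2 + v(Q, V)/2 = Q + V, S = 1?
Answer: -80/44361 ≈ -0.0018034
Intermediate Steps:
O = -79 (O = 61 - 140 = -79)
v(Q, V) = -4 + 2*Q + 2*V (v(Q, V) = -4 + 2*(Q + V) = -4 + (2*Q + 2*V) = -4 + 2*Q + 2*V)
v(O, S)/88722 = (-4 + 2*(-79) + 2*1)/88722 = (-4 - 158 + 2)*(1/88722) = -160*1/88722 = -80/44361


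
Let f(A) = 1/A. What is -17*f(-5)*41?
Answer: 697/5 ≈ 139.40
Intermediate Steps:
-17*f(-5)*41 = -17/(-5)*41 = -17*(-⅕)*41 = (17/5)*41 = 697/5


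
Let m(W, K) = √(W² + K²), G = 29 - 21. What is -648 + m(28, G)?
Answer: -648 + 4*√53 ≈ -618.88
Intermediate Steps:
G = 8
m(W, K) = √(K² + W²)
-648 + m(28, G) = -648 + √(8² + 28²) = -648 + √(64 + 784) = -648 + √848 = -648 + 4*√53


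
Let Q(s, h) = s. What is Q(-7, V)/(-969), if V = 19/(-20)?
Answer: 7/969 ≈ 0.0072239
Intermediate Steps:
V = -19/20 (V = 19*(-1/20) = -19/20 ≈ -0.95000)
Q(-7, V)/(-969) = -7/(-969) = -7*(-1/969) = 7/969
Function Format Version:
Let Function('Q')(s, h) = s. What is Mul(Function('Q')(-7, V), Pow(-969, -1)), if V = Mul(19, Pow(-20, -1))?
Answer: Rational(7, 969) ≈ 0.0072239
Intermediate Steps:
V = Rational(-19, 20) (V = Mul(19, Rational(-1, 20)) = Rational(-19, 20) ≈ -0.95000)
Mul(Function('Q')(-7, V), Pow(-969, -1)) = Mul(-7, Pow(-969, -1)) = Mul(-7, Rational(-1, 969)) = Rational(7, 969)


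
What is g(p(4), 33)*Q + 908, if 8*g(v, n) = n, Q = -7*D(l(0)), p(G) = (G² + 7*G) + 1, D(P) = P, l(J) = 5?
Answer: 6109/8 ≈ 763.63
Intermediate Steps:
p(G) = 1 + G² + 7*G
Q = -35 (Q = -7*5 = -35)
g(v, n) = n/8
g(p(4), 33)*Q + 908 = ((⅛)*33)*(-35) + 908 = (33/8)*(-35) + 908 = -1155/8 + 908 = 6109/8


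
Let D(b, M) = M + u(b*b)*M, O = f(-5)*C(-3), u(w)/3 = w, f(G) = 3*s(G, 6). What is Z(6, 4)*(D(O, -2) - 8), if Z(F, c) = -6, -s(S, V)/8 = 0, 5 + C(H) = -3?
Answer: 60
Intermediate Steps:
C(H) = -8 (C(H) = -5 - 3 = -8)
s(S, V) = 0 (s(S, V) = -8*0 = 0)
f(G) = 0 (f(G) = 3*0 = 0)
u(w) = 3*w
O = 0 (O = 0*(-8) = 0)
D(b, M) = M + 3*M*b² (D(b, M) = M + (3*(b*b))*M = M + (3*b²)*M = M + 3*M*b²)
Z(6, 4)*(D(O, -2) - 8) = -6*(-2*(1 + 3*0²) - 8) = -6*(-2*(1 + 3*0) - 8) = -6*(-2*(1 + 0) - 8) = -6*(-2*1 - 8) = -6*(-2 - 8) = -6*(-10) = 60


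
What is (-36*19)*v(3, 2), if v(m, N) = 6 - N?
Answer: -2736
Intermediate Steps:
(-36*19)*v(3, 2) = (-36*19)*(6 - 1*2) = -684*(6 - 2) = -684*4 = -2736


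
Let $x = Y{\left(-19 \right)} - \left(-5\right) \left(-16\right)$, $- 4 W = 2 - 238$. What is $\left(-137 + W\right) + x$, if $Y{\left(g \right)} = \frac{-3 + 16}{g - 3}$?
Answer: $- \frac{3489}{22} \approx -158.59$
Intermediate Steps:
$W = 59$ ($W = - \frac{2 - 238}{4} = \left(- \frac{1}{4}\right) \left(-236\right) = 59$)
$Y{\left(g \right)} = \frac{13}{-3 + g}$
$x = - \frac{1773}{22}$ ($x = \frac{13}{-3 - 19} - \left(-5\right) \left(-16\right) = \frac{13}{-22} - 80 = 13 \left(- \frac{1}{22}\right) - 80 = - \frac{13}{22} - 80 = - \frac{1773}{22} \approx -80.591$)
$\left(-137 + W\right) + x = \left(-137 + 59\right) - \frac{1773}{22} = -78 - \frac{1773}{22} = - \frac{3489}{22}$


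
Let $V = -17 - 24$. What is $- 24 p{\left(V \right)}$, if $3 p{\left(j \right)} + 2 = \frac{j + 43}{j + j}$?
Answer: $\frac{664}{41} \approx 16.195$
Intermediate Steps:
$V = -41$
$p{\left(j \right)} = - \frac{2}{3} + \frac{43 + j}{6 j}$ ($p{\left(j \right)} = - \frac{2}{3} + \frac{\left(j + 43\right) \frac{1}{j + j}}{3} = - \frac{2}{3} + \frac{\left(43 + j\right) \frac{1}{2 j}}{3} = - \frac{2}{3} + \frac{\frac{1}{2} \frac{1}{j} \left(43 + j\right)}{3} = - \frac{2}{3} + \frac{43 + j}{6 j}$)
$- 24 p{\left(V \right)} = - 24 \frac{43 - -123}{6 \left(-41\right)} = - 24 \cdot \frac{1}{6} \left(- \frac{1}{41}\right) \left(43 + 123\right) = - 24 \cdot \frac{1}{6} \left(- \frac{1}{41}\right) 166 = \left(-24\right) \left(- \frac{83}{123}\right) = \frac{664}{41}$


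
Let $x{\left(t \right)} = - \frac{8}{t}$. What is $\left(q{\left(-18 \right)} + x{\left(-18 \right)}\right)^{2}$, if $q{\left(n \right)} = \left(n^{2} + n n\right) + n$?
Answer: $\frac{32194276}{81} \approx 3.9746 \cdot 10^{5}$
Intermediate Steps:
$q{\left(n \right)} = n + 2 n^{2}$ ($q{\left(n \right)} = \left(n^{2} + n^{2}\right) + n = 2 n^{2} + n = n + 2 n^{2}$)
$\left(q{\left(-18 \right)} + x{\left(-18 \right)}\right)^{2} = \left(- 18 \left(1 + 2 \left(-18\right)\right) - \frac{8}{-18}\right)^{2} = \left(- 18 \left(1 - 36\right) - - \frac{4}{9}\right)^{2} = \left(\left(-18\right) \left(-35\right) + \frac{4}{9}\right)^{2} = \left(630 + \frac{4}{9}\right)^{2} = \left(\frac{5674}{9}\right)^{2} = \frac{32194276}{81}$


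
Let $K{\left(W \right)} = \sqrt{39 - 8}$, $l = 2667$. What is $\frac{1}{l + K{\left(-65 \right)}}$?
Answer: $\frac{2667}{7112858} - \frac{\sqrt{31}}{7112858} \approx 0.00037417$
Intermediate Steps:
$K{\left(W \right)} = \sqrt{31}$
$\frac{1}{l + K{\left(-65 \right)}} = \frac{1}{2667 + \sqrt{31}}$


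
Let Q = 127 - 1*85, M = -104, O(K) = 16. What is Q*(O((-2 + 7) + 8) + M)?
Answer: -3696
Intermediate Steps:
Q = 42 (Q = 127 - 85 = 42)
Q*(O((-2 + 7) + 8) + M) = 42*(16 - 104) = 42*(-88) = -3696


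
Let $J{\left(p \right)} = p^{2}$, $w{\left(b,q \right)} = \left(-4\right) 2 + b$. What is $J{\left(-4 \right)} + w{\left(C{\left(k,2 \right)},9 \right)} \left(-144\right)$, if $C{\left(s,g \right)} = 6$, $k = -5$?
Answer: $304$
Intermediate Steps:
$w{\left(b,q \right)} = -8 + b$
$J{\left(-4 \right)} + w{\left(C{\left(k,2 \right)},9 \right)} \left(-144\right) = \left(-4\right)^{2} + \left(-8 + 6\right) \left(-144\right) = 16 - -288 = 16 + 288 = 304$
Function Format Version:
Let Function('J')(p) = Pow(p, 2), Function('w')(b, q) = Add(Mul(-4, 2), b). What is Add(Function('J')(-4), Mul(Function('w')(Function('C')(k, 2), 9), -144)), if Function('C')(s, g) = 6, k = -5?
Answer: 304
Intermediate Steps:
Function('w')(b, q) = Add(-8, b)
Add(Function('J')(-4), Mul(Function('w')(Function('C')(k, 2), 9), -144)) = Add(Pow(-4, 2), Mul(Add(-8, 6), -144)) = Add(16, Mul(-2, -144)) = Add(16, 288) = 304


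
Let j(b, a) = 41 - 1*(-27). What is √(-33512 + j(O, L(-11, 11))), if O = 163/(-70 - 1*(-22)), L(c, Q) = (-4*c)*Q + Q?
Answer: 6*I*√929 ≈ 182.88*I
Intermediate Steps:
L(c, Q) = Q - 4*Q*c (L(c, Q) = -4*Q*c + Q = Q - 4*Q*c)
O = -163/48 (O = 163/(-70 + 22) = 163/(-48) = 163*(-1/48) = -163/48 ≈ -3.3958)
j(b, a) = 68 (j(b, a) = 41 + 27 = 68)
√(-33512 + j(O, L(-11, 11))) = √(-33512 + 68) = √(-33444) = 6*I*√929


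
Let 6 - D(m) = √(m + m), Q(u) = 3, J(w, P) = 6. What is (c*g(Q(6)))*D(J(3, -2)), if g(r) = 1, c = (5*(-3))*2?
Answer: -180 + 60*√3 ≈ -76.077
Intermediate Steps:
c = -30 (c = -15*2 = -30)
D(m) = 6 - √2*√m (D(m) = 6 - √(m + m) = 6 - √(2*m) = 6 - √2*√m)
(c*g(Q(6)))*D(J(3, -2)) = (-30*1)*(6 - √2*√6) = -30*(6 - 2*√3) = -180 + 60*√3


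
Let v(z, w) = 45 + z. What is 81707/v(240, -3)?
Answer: 81707/285 ≈ 286.69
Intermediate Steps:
81707/v(240, -3) = 81707/(45 + 240) = 81707/285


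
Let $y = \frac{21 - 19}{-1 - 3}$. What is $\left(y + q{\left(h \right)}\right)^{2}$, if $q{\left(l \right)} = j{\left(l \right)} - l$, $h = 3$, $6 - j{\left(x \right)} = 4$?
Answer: $\frac{9}{4} \approx 2.25$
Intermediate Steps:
$j{\left(x \right)} = 2$ ($j{\left(x \right)} = 6 - 4 = 2$)
$y = - \frac{1}{2}$ ($y = \frac{2}{-4} = 2 \left(- \frac{1}{4}\right) = - \frac{1}{2} \approx -0.5$)
$q{\left(l \right)} = 2 - l$
$\left(y + q{\left(h \right)}\right)^{2} = \left(- \frac{1}{2} + \left(2 - 3\right)\right)^{2} = \left(- \frac{1}{2} - 1\right)^{2} = \left(- \frac{3}{2}\right)^{2} = \frac{9}{4}$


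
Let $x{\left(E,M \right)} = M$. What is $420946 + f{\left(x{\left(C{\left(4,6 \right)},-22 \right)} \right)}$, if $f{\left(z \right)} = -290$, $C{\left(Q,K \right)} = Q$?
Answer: $420656$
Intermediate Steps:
$420946 + f{\left(x{\left(C{\left(4,6 \right)},-22 \right)} \right)} = 420946 - 290 = 420656$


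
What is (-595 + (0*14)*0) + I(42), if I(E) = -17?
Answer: -612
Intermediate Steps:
(-595 + (0*14)*0) + I(42) = (-595 + (0*14)*0) - 17 = (-595 + 0*0) - 17 = (-595 + 0) - 17 = -595 - 17 = -612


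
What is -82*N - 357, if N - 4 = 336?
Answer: -28237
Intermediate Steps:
N = 340 (N = 4 + 336 = 340)
-82*N - 357 = -82*340 - 357 = -27880 - 357 = -28237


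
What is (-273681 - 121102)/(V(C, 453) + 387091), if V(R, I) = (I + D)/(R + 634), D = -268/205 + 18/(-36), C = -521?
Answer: -18290296390/17934111019 ≈ -1.0199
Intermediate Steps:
D = -741/410 (D = -268*1/205 + 18*(-1/36) = -268/205 - 1/2 = -741/410 ≈ -1.8073)
V(R, I) = (-741/410 + I)/(634 + R) (V(R, I) = (I - 741/410)/(R + 634) = (-741/410 + I)/(634 + R))
(-273681 - 121102)/(V(C, 453) + 387091) = (-273681 - 121102)/((-741/410 + 453)/(634 - 521) + 387091) = -394783/((184989/410)/113 + 387091) = -394783/((1/113)*(184989/410) + 387091) = -394783/(184989/46330 + 387091) = -394783/17934111019/46330 = -394783*46330/17934111019 = -18290296390/17934111019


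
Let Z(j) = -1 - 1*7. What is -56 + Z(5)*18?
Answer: -200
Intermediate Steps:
Z(j) = -8 (Z(j) = -1 - 7 = -8)
-56 + Z(5)*18 = -56 - 8*18 = -56 - 144 = -200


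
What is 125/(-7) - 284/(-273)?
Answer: -4591/273 ≈ -16.817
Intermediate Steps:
125/(-7) - 284/(-273) = 125*(-⅐) - 284*(-1/273) = -125/7 + 284/273 = -4591/273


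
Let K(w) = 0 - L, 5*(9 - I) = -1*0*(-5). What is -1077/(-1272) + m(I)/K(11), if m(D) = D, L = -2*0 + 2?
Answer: -1549/424 ≈ -3.6533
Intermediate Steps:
I = 9 (I = 9 - (-1*0)*(-5)/5 = 9 - 0*(-5) = 9 - ⅕*0 = 9 + 0 = 9)
L = 2 (L = 0 + 2 = 2)
K(w) = -2 (K(w) = 0 - 1*2 = 0 - 2 = -2)
-1077/(-1272) + m(I)/K(11) = -1077/(-1272) + 9/(-2) = -1077*(-1/1272) + 9*(-½) = 359/424 - 9/2 = -1549/424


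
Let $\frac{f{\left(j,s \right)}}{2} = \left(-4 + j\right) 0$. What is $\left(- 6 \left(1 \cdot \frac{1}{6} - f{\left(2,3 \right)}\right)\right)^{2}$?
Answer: $1$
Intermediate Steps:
$f{\left(j,s \right)} = 0$ ($f{\left(j,s \right)} = 2 \left(-4 + j\right) 0 = 2 \cdot 0 = 0$)
$\left(- 6 \left(1 \cdot \frac{1}{6} - f{\left(2,3 \right)}\right)\right)^{2} = \left(- 6 \left(1 \cdot \frac{1}{6} - 0\right)\right)^{2} = \left(- 6 \left(1 \cdot \frac{1}{6} + 0\right)\right)^{2} = \left(- 6 \left(\frac{1}{6} + 0\right)\right)^{2} = \left(\left(-6\right) \frac{1}{6}\right)^{2} = \left(-1\right)^{2} = 1$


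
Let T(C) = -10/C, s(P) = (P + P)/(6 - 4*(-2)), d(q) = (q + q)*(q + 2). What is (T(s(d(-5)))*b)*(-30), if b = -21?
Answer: -1470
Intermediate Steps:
d(q) = 2*q*(2 + q) (d(q) = (2*q)*(2 + q) = 2*q*(2 + q))
s(P) = P/7 (s(P) = (2*P)/(6 + 8) = (2*P)/14 = (2*P)*(1/14) = P/7)
(T(s(d(-5)))*b)*(-30) = (-10*(-7/(10*(2 - 5)))*(-21))*(-30) = (-10/((2*(-5)*(-3))/7)*(-21))*(-30) = (-10/((⅐)*30)*(-21))*(-30) = (-10/30/7*(-21))*(-30) = (-10*7/30*(-21))*(-30) = -7/3*(-21)*(-30) = 49*(-30) = -1470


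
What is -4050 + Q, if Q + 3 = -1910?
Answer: -5963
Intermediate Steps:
Q = -1913 (Q = -3 - 1910 = -1913)
-4050 + Q = -4050 - 1913 = -5963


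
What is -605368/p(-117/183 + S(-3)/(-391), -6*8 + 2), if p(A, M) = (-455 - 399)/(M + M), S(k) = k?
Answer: -27846928/427 ≈ -65215.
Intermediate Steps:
p(A, M) = -427/M (p(A, M) = -854*1/(2*M) = -427/M)
-605368/p(-117/183 + S(-3)/(-391), -6*8 + 2) = -605368/((-427/(-6*8 + 2))) = -605368/((-427/(-48 + 2))) = -605368/((-427/(-46))) = -605368/((-427*(-1/46))) = -605368/427/46 = -605368*46/427 = -27846928/427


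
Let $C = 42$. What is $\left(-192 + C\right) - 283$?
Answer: $-433$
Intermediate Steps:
$\left(-192 + C\right) - 283 = \left(-192 + 42\right) - 283 = -150 - 283 = -433$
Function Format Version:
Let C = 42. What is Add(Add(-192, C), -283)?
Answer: -433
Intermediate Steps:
Add(Add(-192, C), -283) = Add(Add(-192, 42), -283) = Add(-150, -283) = -433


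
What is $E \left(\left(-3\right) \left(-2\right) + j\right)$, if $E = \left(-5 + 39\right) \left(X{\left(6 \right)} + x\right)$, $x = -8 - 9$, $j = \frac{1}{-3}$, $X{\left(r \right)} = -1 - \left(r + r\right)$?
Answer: $-5780$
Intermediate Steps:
$X{\left(r \right)} = -1 - 2 r$
$j = - \frac{1}{3} \approx -0.33333$
$x = -17$ ($x = -8 - 9 = -17$)
$E = -1020$ ($E = \left(-5 + 39\right) \left(\left(-1 - 12\right) - 17\right) = 34 \left(\left(-1 - 12\right) - 17\right) = 34 \left(-13 - 17\right) = 34 \left(-30\right) = -1020$)
$E \left(\left(-3\right) \left(-2\right) + j\right) = - 1020 \left(\left(-3\right) \left(-2\right) - \frac{1}{3}\right) = - 1020 \left(6 - \frac{1}{3}\right) = \left(-1020\right) \frac{17}{3} = -5780$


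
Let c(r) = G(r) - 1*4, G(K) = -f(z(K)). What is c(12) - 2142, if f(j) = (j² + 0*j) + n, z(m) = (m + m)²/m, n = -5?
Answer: -4445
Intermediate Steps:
z(m) = 4*m (z(m) = (2*m)²/m = (4*m²)/m = 4*m)
f(j) = -5 + j² (f(j) = (j² + 0*j) - 5 = (j² + 0) - 5 = j² - 5 = -5 + j²)
G(K) = 5 - 16*K² (G(K) = -(-5 + (4*K)²) = -(-5 + 16*K²) = 5 - 16*K²)
c(r) = 1 - 16*r² (c(r) = (5 - 16*r²) - 1*4 = (5 - 16*r²) - 4 = 1 - 16*r²)
c(12) - 2142 = (1 - 16*12²) - 2142 = (1 - 16*144) - 2142 = (1 - 2304) - 2142 = -2303 - 2142 = -4445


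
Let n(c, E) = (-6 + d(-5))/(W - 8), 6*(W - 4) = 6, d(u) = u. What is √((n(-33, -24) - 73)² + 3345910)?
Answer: √30156454/3 ≈ 1830.5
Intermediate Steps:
W = 5 (W = 4 + (⅙)*6 = 4 + 1 = 5)
n(c, E) = 11/3 (n(c, E) = (-6 - 5)/(5 - 8) = -11/(-3) = -11*(-⅓) = 11/3)
√((n(-33, -24) - 73)² + 3345910) = √((11/3 - 73)² + 3345910) = √((-208/3)² + 3345910) = √(43264/9 + 3345910) = √(30156454/9) = √30156454/3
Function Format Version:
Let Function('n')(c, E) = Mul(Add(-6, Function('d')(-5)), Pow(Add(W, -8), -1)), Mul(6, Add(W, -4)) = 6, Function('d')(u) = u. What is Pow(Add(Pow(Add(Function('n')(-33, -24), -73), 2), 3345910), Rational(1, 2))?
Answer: Mul(Rational(1, 3), Pow(30156454, Rational(1, 2))) ≈ 1830.5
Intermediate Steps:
W = 5 (W = Add(4, Mul(Rational(1, 6), 6)) = Add(4, 1) = 5)
Function('n')(c, E) = Rational(11, 3) (Function('n')(c, E) = Mul(Add(-6, -5), Pow(Add(5, -8), -1)) = Mul(-11, Pow(-3, -1)) = Mul(-11, Rational(-1, 3)) = Rational(11, 3))
Pow(Add(Pow(Add(Function('n')(-33, -24), -73), 2), 3345910), Rational(1, 2)) = Pow(Add(Pow(Add(Rational(11, 3), -73), 2), 3345910), Rational(1, 2)) = Pow(Add(Pow(Rational(-208, 3), 2), 3345910), Rational(1, 2)) = Pow(Add(Rational(43264, 9), 3345910), Rational(1, 2)) = Pow(Rational(30156454, 9), Rational(1, 2)) = Mul(Rational(1, 3), Pow(30156454, Rational(1, 2)))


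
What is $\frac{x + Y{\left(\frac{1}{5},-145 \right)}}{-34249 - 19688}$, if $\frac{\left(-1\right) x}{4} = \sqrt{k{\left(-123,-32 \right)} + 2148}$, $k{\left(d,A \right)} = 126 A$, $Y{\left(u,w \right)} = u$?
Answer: $- \frac{1}{269685} + \frac{8 i \sqrt{471}}{53937} \approx -3.708 \cdot 10^{-6} + 0.0032189 i$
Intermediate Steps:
$x = - 8 i \sqrt{471}$ ($x = - 4 \sqrt{126 \left(-32\right) + 2148} = - 4 \sqrt{-4032 + 2148} = - 4 \sqrt{-1884} = - 4 \cdot 2 i \sqrt{471} = - 8 i \sqrt{471} \approx - 173.62 i$)
$\frac{x + Y{\left(\frac{1}{5},-145 \right)}}{-34249 - 19688} = \frac{- 8 i \sqrt{471} + \frac{1}{5}}{-34249 - 19688} = \frac{- 8 i \sqrt{471} + \frac{1}{5}}{-53937} = \left(\frac{1}{5} - 8 i \sqrt{471}\right) \left(- \frac{1}{53937}\right) = - \frac{1}{269685} + \frac{8 i \sqrt{471}}{53937}$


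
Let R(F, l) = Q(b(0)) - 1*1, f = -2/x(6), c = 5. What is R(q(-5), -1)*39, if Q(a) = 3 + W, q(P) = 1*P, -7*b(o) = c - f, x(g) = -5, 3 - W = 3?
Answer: 78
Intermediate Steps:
W = 0 (W = 3 - 1*3 = 3 - 3 = 0)
f = ⅖ (f = -2/(-5) = -2*(-⅕) = ⅖ ≈ 0.40000)
b(o) = -23/35 (b(o) = -(5 - 1*⅖)/7 = -(5 - ⅖)/7 = -⅐*23/5 = -23/35)
q(P) = P
Q(a) = 3 (Q(a) = 3 + 0 = 3)
R(F, l) = 2 (R(F, l) = 3 - 1*1 = 3 - 1 = 2)
R(q(-5), -1)*39 = 2*39 = 78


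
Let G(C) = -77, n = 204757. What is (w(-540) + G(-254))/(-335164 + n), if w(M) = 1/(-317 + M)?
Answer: 65990/111758799 ≈ 0.00059047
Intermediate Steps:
(w(-540) + G(-254))/(-335164 + n) = (1/(-317 - 540) - 77)/(-335164 + 204757) = (1/(-857) - 77)/(-130407) = (-1/857 - 77)*(-1/130407) = -65990/857*(-1/130407) = 65990/111758799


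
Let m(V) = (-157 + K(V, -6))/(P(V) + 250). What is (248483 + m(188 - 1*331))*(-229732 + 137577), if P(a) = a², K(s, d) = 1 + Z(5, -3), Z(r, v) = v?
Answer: -67712195614570/2957 ≈ -2.2899e+10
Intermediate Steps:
K(s, d) = -2 (K(s, d) = 1 - 3 = -2)
m(V) = -159/(250 + V²) (m(V) = (-157 - 2)/(V² + 250) = -159/(250 + V²))
(248483 + m(188 - 1*331))*(-229732 + 137577) = (248483 - 159/(250 + (188 - 1*331)²))*(-229732 + 137577) = (248483 - 159/(250 + (188 - 331)²))*(-92155) = (248483 - 159/(250 + (-143)²))*(-92155) = (248483 - 159/(250 + 20449))*(-92155) = (248483 - 159/20699)*(-92155) = (5143349458/20699)*(-92155) = -67712195614570/2957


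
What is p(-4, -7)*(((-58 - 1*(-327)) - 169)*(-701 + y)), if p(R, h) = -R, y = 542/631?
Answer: -176715600/631 ≈ -2.8006e+5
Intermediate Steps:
y = 542/631 (y = 542*(1/631) = 542/631 ≈ 0.85895)
p(-4, -7)*(((-58 - 1*(-327)) - 169)*(-701 + y)) = (-1*(-4))*(((-58 - 1*(-327)) - 169)*(-701 + 542/631)) = 4*(((-58 + 327) - 169)*(-441789/631)) = 4*((269 - 169)*(-441789/631)) = 4*(100*(-441789/631)) = 4*(-44178900/631) = -176715600/631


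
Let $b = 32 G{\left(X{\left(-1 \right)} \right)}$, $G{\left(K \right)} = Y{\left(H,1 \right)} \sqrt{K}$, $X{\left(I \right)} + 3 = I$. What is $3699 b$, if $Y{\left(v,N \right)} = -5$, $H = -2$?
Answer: $- 1183680 i \approx - 1.1837 \cdot 10^{6} i$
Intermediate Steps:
$X{\left(I \right)} = -3 + I$
$G{\left(K \right)} = - 5 \sqrt{K}$
$b = - 320 i$ ($b = 32 \left(- 5 \sqrt{-3 - 1}\right) = 32 \left(- 5 \sqrt{-4}\right) = 32 \left(- 5 \cdot 2 i\right) = 32 \left(- 10 i\right) = - 320 i \approx - 320.0 i$)
$3699 b = 3699 \left(- 320 i\right) = - 1183680 i$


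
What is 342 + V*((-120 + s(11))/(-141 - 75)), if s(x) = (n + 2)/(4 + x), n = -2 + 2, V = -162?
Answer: 2521/10 ≈ 252.10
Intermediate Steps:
n = 0
s(x) = 2/(4 + x) (s(x) = (0 + 2)/(4 + x) = 2/(4 + x))
342 + V*((-120 + s(11))/(-141 - 75)) = 342 - 162*(-120 + 2/(4 + 11))/(-141 - 75) = 342 - 162*(-120 + 2/15)/(-216) = 342 - 162*(-120 + 2*(1/15))*(-1)/216 = 342 - 162*(-120 + 2/15)*(-1)/216 = 342 - (-97092)*(-1)/(5*216) = 342 - 162*899/1620 = 342 - 899/10 = 2521/10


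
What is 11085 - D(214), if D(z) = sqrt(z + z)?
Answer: 11085 - 2*sqrt(107) ≈ 11064.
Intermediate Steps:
D(z) = sqrt(2)*sqrt(z) (D(z) = sqrt(2*z) = sqrt(2)*sqrt(z))
11085 - D(214) = 11085 - sqrt(2)*sqrt(214) = 11085 - 2*sqrt(107)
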